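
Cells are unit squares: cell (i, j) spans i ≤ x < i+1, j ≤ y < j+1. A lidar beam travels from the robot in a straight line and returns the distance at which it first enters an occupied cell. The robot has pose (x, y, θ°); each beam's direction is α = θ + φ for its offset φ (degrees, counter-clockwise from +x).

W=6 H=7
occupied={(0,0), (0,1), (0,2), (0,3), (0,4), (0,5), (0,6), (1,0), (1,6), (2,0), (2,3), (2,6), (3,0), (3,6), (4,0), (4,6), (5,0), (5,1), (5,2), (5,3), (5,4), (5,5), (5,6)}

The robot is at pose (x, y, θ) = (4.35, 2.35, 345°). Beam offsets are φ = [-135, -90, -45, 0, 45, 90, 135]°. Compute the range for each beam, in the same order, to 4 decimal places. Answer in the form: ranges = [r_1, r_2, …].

beam 1: φ=-135°, α=210°
  d=(-0.8660,-0.5000)  start (4,2)  tX=0.4041 tY=0.7000  stride 1/|dx|=1.1547 1/|dy|=2.0000
    cross x-line → (3,2), t=0.4041
    cross y-line → (3,1), t=0.7000
    cross x-line → (2,1), t=1.5588
    cross y-line → (2,0), t=2.7000 (wall)
  → r_1 = 2.7000
beam 2: φ=-90°, α=255°
  d=(-0.2588,-0.9659)  start (4,2)  tX=1.3523 tY=0.3623  stride 1/|dx|=3.8637 1/|dy|=1.0353
    cross y-line → (4,1), t=0.3623
    cross x-line → (3,1), t=1.3523
    cross y-line → (3,0), t=1.3976 (wall)
  → r_2 = 1.3976
beam 3: φ=-45°, α=300°
  d=(0.5000,-0.8660)  start (4,2)  tX=1.3000 tY=0.4041  stride 1/|dx|=2.0000 1/|dy|=1.1547
    cross y-line → (4,1), t=0.4041
    cross x-line → (5,1), t=1.3000 (wall)
  → r_3 = 1.3000
beam 4: φ=0°, α=345°
  d=(0.9659,-0.2588)  start (4,2)  tX=0.6729 tY=1.3523  stride 1/|dx|=1.0353 1/|dy|=3.8637
    cross x-line → (5,2), t=0.6729 (wall)
  → r_4 = 0.6729
beam 5: φ=45°, α=30°
  d=(0.8660,0.5000)  start (4,2)  tX=0.7506 tY=1.3000  stride 1/|dx|=1.1547 1/|dy|=2.0000
    cross x-line → (5,2), t=0.7506 (wall)
  → r_5 = 0.7506
beam 6: φ=90°, α=75°
  d=(0.2588,0.9659)  start (4,2)  tX=2.5114 tY=0.6729  stride 1/|dx|=3.8637 1/|dy|=1.0353
    cross y-line → (4,3), t=0.6729
    cross y-line → (4,4), t=1.7082
    cross x-line → (5,4), t=2.5114 (wall)
  → r_6 = 2.5114
beam 7: φ=135°, α=120°
  d=(-0.5000,0.8660)  start (4,2)  tX=0.7000 tY=0.7506  stride 1/|dx|=2.0000 1/|dy|=1.1547
    cross x-line → (3,2), t=0.7000
    cross y-line → (3,3), t=0.7506
    cross y-line → (3,4), t=1.9053
    cross x-line → (2,4), t=2.7000
    cross y-line → (2,5), t=3.0600
    cross y-line → (2,6), t=4.2147 (wall)
  → r_7 = 4.2147

ranges = [2.7000, 1.3976, 1.3000, 0.6729, 0.7506, 2.5114, 4.2147]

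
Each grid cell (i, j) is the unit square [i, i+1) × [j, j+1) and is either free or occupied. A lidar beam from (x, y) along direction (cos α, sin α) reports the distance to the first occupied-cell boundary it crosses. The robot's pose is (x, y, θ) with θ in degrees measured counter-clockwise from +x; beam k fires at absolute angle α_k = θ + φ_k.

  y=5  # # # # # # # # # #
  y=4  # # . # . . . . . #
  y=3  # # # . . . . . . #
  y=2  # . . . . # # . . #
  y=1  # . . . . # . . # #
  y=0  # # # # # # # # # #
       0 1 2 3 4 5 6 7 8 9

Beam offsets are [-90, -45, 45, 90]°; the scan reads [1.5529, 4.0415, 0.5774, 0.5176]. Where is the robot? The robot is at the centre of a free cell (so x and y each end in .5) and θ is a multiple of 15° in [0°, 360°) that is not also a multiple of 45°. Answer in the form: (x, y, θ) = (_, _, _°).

(x, y, θ) = (5.5, 4.5, 15°)

Enumerate (i+0.5, j+0.5, θ) over the 24 free cells and 16 admissible headings. For each, cast all 4 beams and compare to the given ranges.
  (7.5, 2.5, 345°): beam 2 = 1.0000 ≠ 4.0415 ✗
  (7.5, 3.5, 285°): beam 1 = 1.9319 ≠ 1.5529 ✗
  (6.5, 3.5, 330°): beam 1 = 0.5774 ≠ 1.5529 ✗
  …
  (5.5, 4.5, 15°): r_1=1.5529, r_2=4.0415, r_3=0.5774, r_4=0.5176 — all match ✓
No second candidate reproduces the full scan.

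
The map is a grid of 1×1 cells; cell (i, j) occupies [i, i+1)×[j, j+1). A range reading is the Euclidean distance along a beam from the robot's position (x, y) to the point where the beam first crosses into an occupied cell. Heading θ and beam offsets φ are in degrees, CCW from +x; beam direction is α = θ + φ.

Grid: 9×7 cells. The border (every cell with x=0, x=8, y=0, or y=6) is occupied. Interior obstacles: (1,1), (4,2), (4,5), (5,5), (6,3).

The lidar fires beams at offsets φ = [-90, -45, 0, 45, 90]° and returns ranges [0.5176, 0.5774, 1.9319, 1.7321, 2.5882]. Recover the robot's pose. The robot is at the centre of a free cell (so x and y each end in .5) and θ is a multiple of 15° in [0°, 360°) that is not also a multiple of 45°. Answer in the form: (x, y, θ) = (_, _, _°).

Candidates: 30 free-cell centres × 16 headings = 480 poses. Raycast each; keep the one whose scan matches to 4 dp.
  (1.5, 4.5, 345°): beam 1 = 1.9319 ≠ 0.5176 ✗
  (1.5, 2.5, 120°): beam 1 = 5.0000 ≠ 0.5176 ✗
  (6.5, 5.5, 255°): beam 3 = 1.5529 ≠ 1.9319 ✗
  (2.5, 4.5, 300°): beam 1 = 1.7321 ≠ 0.5176 ✗
  …
  (7.5, 1.5, 75°): r_1=0.5176, r_2=0.5774, r_3=1.9319, r_4=1.7321, r_5=2.5882 — all match ✓
Unique over the lattice → pose = (7.5, 1.5, 75°).

(x, y, θ) = (7.5, 1.5, 75°)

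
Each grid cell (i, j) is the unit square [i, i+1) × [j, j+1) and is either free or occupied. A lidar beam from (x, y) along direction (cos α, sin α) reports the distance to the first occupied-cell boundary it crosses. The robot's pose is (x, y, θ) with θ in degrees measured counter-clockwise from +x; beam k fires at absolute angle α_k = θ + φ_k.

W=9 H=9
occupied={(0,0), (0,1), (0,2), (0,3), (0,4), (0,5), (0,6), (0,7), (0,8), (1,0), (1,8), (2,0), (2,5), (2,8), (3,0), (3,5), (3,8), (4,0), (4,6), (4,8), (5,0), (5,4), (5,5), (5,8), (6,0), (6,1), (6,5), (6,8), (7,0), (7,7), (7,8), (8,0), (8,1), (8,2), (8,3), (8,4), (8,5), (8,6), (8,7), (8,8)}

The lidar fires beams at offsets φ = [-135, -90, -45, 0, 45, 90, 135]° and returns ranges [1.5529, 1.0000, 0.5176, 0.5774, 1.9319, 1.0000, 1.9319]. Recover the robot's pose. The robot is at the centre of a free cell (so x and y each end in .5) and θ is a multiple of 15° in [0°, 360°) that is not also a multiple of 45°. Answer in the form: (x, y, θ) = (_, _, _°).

(x, y, θ) = (1.5, 6.5, 210°)

The pose lattice has 41·16 = 656 candidates. Test each by forward raycasting.
  (4.5, 7.5, 345°): beam 1 = 4.0415 ≠ 1.5529 ✗
  (1.5, 2.5, 345°): beam 1 = 0.5774 ≠ 1.5529 ✗
  (3.5, 3.5, 75°): beam 1 = 2.8868 ≠ 1.5529 ✗
  …
  (1.5, 6.5, 210°): r_1=1.5529, r_2=1.0000, r_3=0.5176, r_4=0.5774, r_5=1.9319, r_6=1.0000, r_7=1.9319 — all match ✓
Unique over the lattice → pose = (1.5, 6.5, 210°).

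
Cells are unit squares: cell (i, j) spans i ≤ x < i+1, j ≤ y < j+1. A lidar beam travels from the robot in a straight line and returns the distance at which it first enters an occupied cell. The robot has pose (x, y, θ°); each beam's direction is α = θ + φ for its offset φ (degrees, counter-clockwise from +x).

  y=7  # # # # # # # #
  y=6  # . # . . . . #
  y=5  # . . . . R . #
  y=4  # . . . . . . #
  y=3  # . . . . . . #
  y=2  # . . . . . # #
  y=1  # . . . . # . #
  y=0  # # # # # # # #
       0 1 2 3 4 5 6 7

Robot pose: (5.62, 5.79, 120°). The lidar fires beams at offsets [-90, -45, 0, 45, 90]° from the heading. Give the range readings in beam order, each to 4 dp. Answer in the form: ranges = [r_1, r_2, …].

beam 1: φ=-90°, α=30°
  cosα=0.8660 sinα=0.5000 | (5,5) | tMaxX 0.4388 tMaxY 0.4200 | tΔX 1.1547 tΔY 2.0000
    t=0.4200 [y] (5,6)
    t=0.4388 [x] (6,6)
    t=1.5935 [x] (7,6) — stop
  → r_1 = 1.5935
beam 2: φ=-45°, α=75°
  cosα=0.2588 sinα=0.9659 | (5,5) | tMaxX 1.4682 tMaxY 0.2174 | tΔX 3.8637 tΔY 1.0353
    t=0.2174 [y] (5,6)
    t=1.2527 [y] (5,7) — stop
  → r_2 = 1.2527
beam 3: φ=0°, α=120°
  cosα=-0.5000 sinα=0.8660 | (5,5) | tMaxX 1.2400 tMaxY 0.2425 | tΔX 2.0000 tΔY 1.1547
    t=0.2425 [y] (5,6)
    t=1.2400 [x] (4,6)
    t=1.3972 [y] (4,7) — stop
  → r_3 = 1.3972
beam 4: φ=45°, α=165°
  cosα=-0.9659 sinα=0.2588 | (5,5) | tMaxX 0.6419 tMaxY 0.8114 | tΔX 1.0353 tΔY 3.8637
    t=0.6419 [x] (4,5)
    t=0.8114 [y] (4,6)
    t=1.6771 [x] (3,6)
    t=2.7124 [x] (2,6) — stop
  → r_4 = 2.7124
beam 5: φ=90°, α=210°
  cosα=-0.8660 sinα=-0.5000 | (5,5) | tMaxX 0.7159 tMaxY 1.5800 | tΔX 1.1547 tΔY 2.0000
    t=0.7159 [x] (4,5)
    t=1.5800 [y] (4,4)
    t=1.8706 [x] (3,4)
    t=3.0253 [x] (2,4)
    t=3.5800 [y] (2,3)
    t=4.1800 [x] (1,3)
    t=5.3347 [x] (0,3) — stop
  → r_5 = 5.3347

ranges = [1.5935, 1.2527, 1.3972, 2.7124, 5.3347]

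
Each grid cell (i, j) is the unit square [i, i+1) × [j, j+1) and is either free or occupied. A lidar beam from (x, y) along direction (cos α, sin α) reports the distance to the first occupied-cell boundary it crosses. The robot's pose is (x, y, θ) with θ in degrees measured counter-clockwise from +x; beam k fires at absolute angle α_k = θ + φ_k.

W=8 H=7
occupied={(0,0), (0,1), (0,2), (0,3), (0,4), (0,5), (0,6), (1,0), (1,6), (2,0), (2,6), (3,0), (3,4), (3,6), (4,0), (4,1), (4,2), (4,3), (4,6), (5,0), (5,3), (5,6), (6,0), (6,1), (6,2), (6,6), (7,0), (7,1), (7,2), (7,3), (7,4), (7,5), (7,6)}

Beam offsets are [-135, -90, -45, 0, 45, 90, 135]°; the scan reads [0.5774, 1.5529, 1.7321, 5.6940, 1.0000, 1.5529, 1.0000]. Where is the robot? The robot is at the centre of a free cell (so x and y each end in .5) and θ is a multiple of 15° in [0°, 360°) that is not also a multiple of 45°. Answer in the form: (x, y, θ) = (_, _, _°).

The pose lattice has 23·16 = 368 candidates. Test each by forward raycasting.
  (3.5, 2.5, 150°): beam 1 = 0.5176 ≠ 0.5774 ✗
  (1.5, 1.5, 75°): beam 2 = 1.9319 ≠ 1.5529 ✗
  (1.5, 4.5, 150°): beam 1 = 1.5529 ≠ 0.5774 ✗
  (5.5, 2.5, 105°): beam 2 = 0.5176 ≠ 1.5529 ✗
  …
  (6.5, 4.5, 165°): r_1=0.5774, r_2=1.5529, r_3=1.7321, r_4=5.6940, r_5=1.0000, r_6=1.5529, r_7=1.0000 — all match ✓
No second candidate reproduces the full scan.

(x, y, θ) = (6.5, 4.5, 165°)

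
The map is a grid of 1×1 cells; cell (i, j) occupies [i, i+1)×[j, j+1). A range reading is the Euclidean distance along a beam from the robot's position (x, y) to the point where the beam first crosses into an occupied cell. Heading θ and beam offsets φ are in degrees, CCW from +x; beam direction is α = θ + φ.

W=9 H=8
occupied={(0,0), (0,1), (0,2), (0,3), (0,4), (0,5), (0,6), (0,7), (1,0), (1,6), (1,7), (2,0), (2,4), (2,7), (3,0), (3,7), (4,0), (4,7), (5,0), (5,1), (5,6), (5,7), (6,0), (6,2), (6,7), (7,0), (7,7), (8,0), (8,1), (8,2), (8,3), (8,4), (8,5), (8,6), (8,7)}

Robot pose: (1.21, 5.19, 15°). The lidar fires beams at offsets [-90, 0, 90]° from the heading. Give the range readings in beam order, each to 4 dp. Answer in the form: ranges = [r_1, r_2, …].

ranges = [4.3378, 3.9237, 0.8114]

beam 1: φ=-90°, α=285°
  d=(0.2588,-0.9659)  start (1,5)  tX=3.0523 tY=0.1967  stride 1/|dx|=3.8637 1/|dy|=1.0353
    cross y-line → (1,4), t=0.1967
    cross y-line → (1,3), t=1.2320
    cross y-line → (1,2), t=2.2673
    cross x-line → (2,2), t=3.0523
    cross y-line → (2,1), t=3.3025
    cross y-line → (2,0), t=4.3378 (wall)
  → r_1 = 4.3378
beam 2: φ=0°, α=15°
  d=(0.9659,0.2588)  start (1,5)  tX=0.8179 tY=3.1296  stride 1/|dx|=1.0353 1/|dy|=3.8637
    cross x-line → (2,5), t=0.8179
    cross x-line → (3,5), t=1.8531
    cross x-line → (4,5), t=2.8884
    cross y-line → (4,6), t=3.1296
    cross x-line → (5,6), t=3.9237 (wall)
  → r_2 = 3.9237
beam 3: φ=90°, α=105°
  d=(-0.2588,0.9659)  start (1,5)  tX=0.8114 tY=0.8386  stride 1/|dx|=3.8637 1/|dy|=1.0353
    cross x-line → (0,5), t=0.8114 (wall)
  → r_3 = 0.8114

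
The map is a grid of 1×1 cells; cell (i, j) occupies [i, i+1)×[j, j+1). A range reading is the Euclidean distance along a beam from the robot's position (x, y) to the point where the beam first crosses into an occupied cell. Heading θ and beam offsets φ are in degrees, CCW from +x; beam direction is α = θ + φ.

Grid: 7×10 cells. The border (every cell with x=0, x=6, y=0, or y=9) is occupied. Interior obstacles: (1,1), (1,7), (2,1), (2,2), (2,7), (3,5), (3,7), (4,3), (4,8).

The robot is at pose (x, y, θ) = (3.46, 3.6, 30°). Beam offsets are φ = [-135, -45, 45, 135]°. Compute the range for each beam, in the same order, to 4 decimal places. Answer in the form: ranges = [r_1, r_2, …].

beam 1: φ=-135°, α=255°
  d=(-0.2588,-0.9659)  start (3,3)  tX=1.7773 tY=0.6212  stride 1/|dx|=3.8637 1/|dy|=1.0353
    cross y-line → (3,2), t=0.6212
    cross y-line → (3,1), t=1.6564
    cross x-line → (2,1), t=1.7773 (wall)
  → r_1 = 1.7773
beam 2: φ=-45°, α=345°
  d=(0.9659,-0.2588)  start (3,3)  tX=0.5590 tY=2.3182  stride 1/|dx|=1.0353 1/|dy|=3.8637
    cross x-line → (4,3), t=0.5590 (wall)
  → r_2 = 0.5590
beam 3: φ=45°, α=75°
  d=(0.2588,0.9659)  start (3,3)  tX=2.0864 tY=0.4141  stride 1/|dx|=3.8637 1/|dy|=1.0353
    cross y-line → (3,4), t=0.4141
    cross y-line → (3,5), t=1.4494 (wall)
  → r_3 = 1.4494
beam 4: φ=135°, α=165°
  d=(-0.9659,0.2588)  start (3,3)  tX=0.4762 tY=1.5455  stride 1/|dx|=1.0353 1/|dy|=3.8637
    cross x-line → (2,3), t=0.4762
    cross x-line → (1,3), t=1.5115
    cross y-line → (1,4), t=1.5455
    cross x-line → (0,4), t=2.5468 (wall)
  → r_4 = 2.5468

ranges = [1.7773, 0.5590, 1.4494, 2.5468]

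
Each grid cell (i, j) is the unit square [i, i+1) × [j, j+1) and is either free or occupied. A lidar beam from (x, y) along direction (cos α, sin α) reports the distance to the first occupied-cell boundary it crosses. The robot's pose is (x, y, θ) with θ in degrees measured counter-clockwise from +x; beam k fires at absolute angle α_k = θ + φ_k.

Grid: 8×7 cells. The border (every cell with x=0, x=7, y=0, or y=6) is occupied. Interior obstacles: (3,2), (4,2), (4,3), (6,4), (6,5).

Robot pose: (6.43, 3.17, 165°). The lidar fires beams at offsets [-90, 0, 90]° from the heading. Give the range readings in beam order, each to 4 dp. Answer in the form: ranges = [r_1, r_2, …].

ranges = [0.8593, 1.4804, 2.2465]

beam 1: φ=-90°, α=75°
  direction (0.2588, 0.9659); cell (6,3); t to first gridline: x 2.2023, y 0.8593 (then +3.8637 / +1.0353)
    (6,4) via y @ 0.8593  # hit
  → r_1 = 0.8593
beam 2: φ=0°, α=165°
  direction (-0.9659, 0.2588); cell (6,3); t to first gridline: x 0.4452, y 3.2069 (then +1.0353 / +3.8637)
    (5,3) via x @ 0.4452
    (4,3) via x @ 1.4804  # hit
  → r_2 = 1.4804
beam 3: φ=90°, α=255°
  direction (-0.2588, -0.9659); cell (6,3); t to first gridline: x 1.6614, y 0.1760 (then +3.8637 / +1.0353)
    (6,2) via y @ 0.1760
    (6,1) via y @ 1.2113
    (5,1) via x @ 1.6614
    (5,0) via y @ 2.2465  # hit
  → r_3 = 2.2465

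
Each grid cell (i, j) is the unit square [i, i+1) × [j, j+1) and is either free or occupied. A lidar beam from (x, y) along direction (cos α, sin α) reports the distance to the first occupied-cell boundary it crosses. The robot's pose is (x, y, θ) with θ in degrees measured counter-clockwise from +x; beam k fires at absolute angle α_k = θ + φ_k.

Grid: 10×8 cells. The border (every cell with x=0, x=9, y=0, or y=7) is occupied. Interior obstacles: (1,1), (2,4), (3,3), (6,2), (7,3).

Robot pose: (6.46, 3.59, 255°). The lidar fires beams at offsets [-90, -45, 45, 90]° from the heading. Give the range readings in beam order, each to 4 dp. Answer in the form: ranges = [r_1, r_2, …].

ranges = [3.5821, 5.1500, 0.6813, 0.5590]

beam 1: φ=-90°, α=165°
  dir = (cos 165°, sin 165°) = (-0.9659, 0.2588); from cell (6,3)
  next x-line at t=0.4762, next y-line at t=1.5841; Δt_x=1.0353, Δt_y=3.8637
    x: enter (5,3) at t=0.4762
    x: enter (4,3) at t=1.5115
    y: enter (4,4) at t=1.5841
    x: enter (3,4) at t=2.5468
    x: enter (2,4) at t=3.5821 ← occupied
  → r_1 = 3.5821
beam 2: φ=-45°, α=210°
  dir = (cos 210°, sin 210°) = (-0.8660, -0.5000); from cell (6,3)
  next x-line at t=0.5312, next y-line at t=1.1800; Δt_x=1.1547, Δt_y=2.0000
    x: enter (5,3) at t=0.5312
    y: enter (5,2) at t=1.1800
    x: enter (4,2) at t=1.6859
    x: enter (3,2) at t=2.8406
    y: enter (3,1) at t=3.1800
    x: enter (2,1) at t=3.9953
    x: enter (1,1) at t=5.1500 ← occupied
  → r_2 = 5.1500
beam 3: φ=45°, α=300°
  dir = (cos 300°, sin 300°) = (0.5000, -0.8660); from cell (6,3)
  next x-line at t=1.0800, next y-line at t=0.6813; Δt_x=2.0000, Δt_y=1.1547
    y: enter (6,2) at t=0.6813 ← occupied
  → r_3 = 0.6813
beam 4: φ=90°, α=345°
  dir = (cos 345°, sin 345°) = (0.9659, -0.2588); from cell (6,3)
  next x-line at t=0.5590, next y-line at t=2.2796; Δt_x=1.0353, Δt_y=3.8637
    x: enter (7,3) at t=0.5590 ← occupied
  → r_4 = 0.5590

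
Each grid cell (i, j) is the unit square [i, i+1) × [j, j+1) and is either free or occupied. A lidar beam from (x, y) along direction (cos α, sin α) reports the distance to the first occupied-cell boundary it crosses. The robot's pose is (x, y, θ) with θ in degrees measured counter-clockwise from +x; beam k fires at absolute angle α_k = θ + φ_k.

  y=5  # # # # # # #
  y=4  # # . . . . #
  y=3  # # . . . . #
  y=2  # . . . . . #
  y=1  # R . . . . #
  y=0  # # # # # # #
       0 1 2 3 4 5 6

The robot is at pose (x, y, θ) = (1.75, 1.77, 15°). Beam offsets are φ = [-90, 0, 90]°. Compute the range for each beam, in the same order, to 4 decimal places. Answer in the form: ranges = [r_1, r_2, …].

beam 1: φ=-90°, α=285°
  cosα=0.2588 sinα=-0.9659 | (1,1) | tMaxX 0.9659 tMaxY 0.7972 | tΔX 3.8637 tΔY 1.0353
    t=0.7972 [y] (1,0) — stop
  → r_1 = 0.7972
beam 2: φ=0°, α=15°
  cosα=0.9659 sinα=0.2588 | (1,1) | tMaxX 0.2588 tMaxY 0.8887 | tΔX 1.0353 tΔY 3.8637
    t=0.2588 [x] (2,1)
    t=0.8887 [y] (2,2)
    t=1.2941 [x] (3,2)
    t=2.3294 [x] (4,2)
    t=3.3646 [x] (5,2)
    t=4.3999 [x] (6,2) — stop
  → r_2 = 4.3999
beam 3: φ=90°, α=105°
  cosα=-0.2588 sinα=0.9659 | (1,1) | tMaxX 2.8978 tMaxY 0.2381 | tΔX 3.8637 tΔY 1.0353
    t=0.2381 [y] (1,2)
    t=1.2734 [y] (1,3) — stop
  → r_3 = 1.2734

ranges = [0.7972, 4.3999, 1.2734]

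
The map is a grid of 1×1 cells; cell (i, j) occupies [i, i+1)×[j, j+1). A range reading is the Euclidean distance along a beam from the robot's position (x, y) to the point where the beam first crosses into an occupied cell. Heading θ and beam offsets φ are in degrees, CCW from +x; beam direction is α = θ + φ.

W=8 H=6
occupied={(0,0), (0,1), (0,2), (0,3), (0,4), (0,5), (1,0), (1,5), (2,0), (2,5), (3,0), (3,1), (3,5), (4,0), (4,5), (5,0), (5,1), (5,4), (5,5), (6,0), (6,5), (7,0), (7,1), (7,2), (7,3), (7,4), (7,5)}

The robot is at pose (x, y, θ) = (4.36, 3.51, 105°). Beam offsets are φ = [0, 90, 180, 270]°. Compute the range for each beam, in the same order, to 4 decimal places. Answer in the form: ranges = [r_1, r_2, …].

ranges = [1.5426, 3.4785, 2.4728, 2.7331]

beam 1: φ=0°, α=105°
  cosα=-0.2588 sinα=0.9659 | (4,3) | tMaxX 1.3909 tMaxY 0.5073 | tΔX 3.8637 tΔY 1.0353
    t=0.5073 [y] (4,4)
    t=1.3909 [x] (3,4)
    t=1.5426 [y] (3,5) — stop
  → r_1 = 1.5426
beam 2: φ=90°, α=195°
  cosα=-0.9659 sinα=-0.2588 | (4,3) | tMaxX 0.3727 tMaxY 1.9705 | tΔX 1.0353 tΔY 3.8637
    t=0.3727 [x] (3,3)
    t=1.4080 [x] (2,3)
    t=1.9705 [y] (2,2)
    t=2.4433 [x] (1,2)
    t=3.4785 [x] (0,2) — stop
  → r_2 = 3.4785
beam 3: φ=180°, α=285°
  cosα=0.2588 sinα=-0.9659 | (4,3) | tMaxX 2.4728 tMaxY 0.5280 | tΔX 3.8637 tΔY 1.0353
    t=0.5280 [y] (4,2)
    t=1.5633 [y] (4,1)
    t=2.4728 [x] (5,1) — stop
  → r_3 = 2.4728
beam 4: φ=270°, α=15°
  cosα=0.9659 sinα=0.2588 | (4,3) | tMaxX 0.6626 tMaxY 1.8932 | tΔX 1.0353 tΔY 3.8637
    t=0.6626 [x] (5,3)
    t=1.6979 [x] (6,3)
    t=1.8932 [y] (6,4)
    t=2.7331 [x] (7,4) — stop
  → r_4 = 2.7331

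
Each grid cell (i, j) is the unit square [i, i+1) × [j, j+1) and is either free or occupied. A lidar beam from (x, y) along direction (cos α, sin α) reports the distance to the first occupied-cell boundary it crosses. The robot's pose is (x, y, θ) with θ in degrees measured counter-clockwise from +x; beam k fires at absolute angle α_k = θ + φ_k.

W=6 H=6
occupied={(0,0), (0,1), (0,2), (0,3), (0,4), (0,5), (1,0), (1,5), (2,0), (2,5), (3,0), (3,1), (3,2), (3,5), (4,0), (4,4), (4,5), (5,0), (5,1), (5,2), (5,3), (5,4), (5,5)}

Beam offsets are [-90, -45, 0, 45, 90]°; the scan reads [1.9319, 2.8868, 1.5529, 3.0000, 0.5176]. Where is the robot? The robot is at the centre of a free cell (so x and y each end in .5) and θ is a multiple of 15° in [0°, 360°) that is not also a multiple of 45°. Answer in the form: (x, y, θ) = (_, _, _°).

Candidates: 13 free-cell centres × 16 headings = 208 poses. Raycast each; keep the one whose scan matches to 4 dp.
  (2.5, 4.5, 60°): beam 1 = 2.8868 ≠ 1.9319 ✗
  (3.5, 3.5, 60°): beam 1 = 1.7321 ≠ 1.9319 ✗
  (2.5, 2.5, 255°): beam 1 = 1.5529 ≠ 1.9319 ✗
  (3.5, 4.5, 15°): beam 1 = 1.5529 ≠ 1.9319 ✗
  …
  (3.5, 4.5, 255°): r_1=1.9319, r_2=2.8868, r_3=1.5529, r_4=3.0000, r_5=0.5176 — all match ✓
Unique over the lattice → pose = (3.5, 4.5, 255°).

(x, y, θ) = (3.5, 4.5, 255°)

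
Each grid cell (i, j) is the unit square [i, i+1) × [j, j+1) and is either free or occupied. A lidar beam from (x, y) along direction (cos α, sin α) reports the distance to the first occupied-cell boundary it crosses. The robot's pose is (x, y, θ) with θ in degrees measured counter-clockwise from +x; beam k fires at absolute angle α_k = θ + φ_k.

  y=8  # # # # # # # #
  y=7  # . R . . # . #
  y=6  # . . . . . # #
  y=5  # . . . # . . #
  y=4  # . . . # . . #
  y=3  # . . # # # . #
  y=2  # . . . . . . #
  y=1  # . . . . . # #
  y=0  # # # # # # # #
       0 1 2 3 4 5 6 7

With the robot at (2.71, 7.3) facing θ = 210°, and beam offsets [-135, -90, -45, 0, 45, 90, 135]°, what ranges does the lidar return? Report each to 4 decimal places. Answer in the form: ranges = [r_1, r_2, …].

beam 1: φ=-135°, α=75°
  dir = (cos 75°, sin 75°) = (0.2588, 0.9659); from cell (2,7)
  next x-line at t=1.1205, next y-line at t=0.7247; Δt_x=3.8637, Δt_y=1.0353
    y: enter (2,8) at t=0.7247 ← occupied
  → r_1 = 0.7247
beam 2: φ=-90°, α=120°
  dir = (cos 120°, sin 120°) = (-0.5000, 0.8660); from cell (2,7)
  next x-line at t=1.4200, next y-line at t=0.8083; Δt_x=2.0000, Δt_y=1.1547
    y: enter (2,8) at t=0.8083 ← occupied
  → r_2 = 0.8083
beam 3: φ=-45°, α=165°
  dir = (cos 165°, sin 165°) = (-0.9659, 0.2588); from cell (2,7)
  next x-line at t=0.7350, next y-line at t=2.7046; Δt_x=1.0353, Δt_y=3.8637
    x: enter (1,7) at t=0.7350
    x: enter (0,7) at t=1.7703 ← occupied
  → r_3 = 1.7703
beam 4: φ=0°, α=210°
  dir = (cos 210°, sin 210°) = (-0.8660, -0.5000); from cell (2,7)
  next x-line at t=0.8198, next y-line at t=0.6000; Δt_x=1.1547, Δt_y=2.0000
    y: enter (2,6) at t=0.6000
    x: enter (1,6) at t=0.8198
    x: enter (0,6) at t=1.9745 ← occupied
  → r_4 = 1.9745
beam 5: φ=45°, α=255°
  dir = (cos 255°, sin 255°) = (-0.2588, -0.9659); from cell (2,7)
  next x-line at t=2.7432, next y-line at t=0.3106; Δt_x=3.8637, Δt_y=1.0353
    y: enter (2,6) at t=0.3106
    y: enter (2,5) at t=1.3459
    y: enter (2,4) at t=2.3811
    x: enter (1,4) at t=2.7432
    y: enter (1,3) at t=3.4164
    y: enter (1,2) at t=4.4517
    y: enter (1,1) at t=5.4870
    y: enter (1,0) at t=6.5222 ← occupied
  → r_5 = 6.5222
beam 6: φ=90°, α=300°
  dir = (cos 300°, sin 300°) = (0.5000, -0.8660); from cell (2,7)
  next x-line at t=0.5800, next y-line at t=0.3464; Δt_x=2.0000, Δt_y=1.1547
    y: enter (2,6) at t=0.3464
    x: enter (3,6) at t=0.5800
    y: enter (3,5) at t=1.5011
    x: enter (4,5) at t=2.5800 ← occupied
  → r_6 = 2.5800
beam 7: φ=135°, α=345°
  dir = (cos 345°, sin 345°) = (0.9659, -0.2588); from cell (2,7)
  next x-line at t=0.3002, next y-line at t=1.1591; Δt_x=1.0353, Δt_y=3.8637
    x: enter (3,7) at t=0.3002
    y: enter (3,6) at t=1.1591
    x: enter (4,6) at t=1.3355
    x: enter (5,6) at t=2.3708
    x: enter (6,6) at t=3.4061 ← occupied
  → r_7 = 3.4061

ranges = [0.7247, 0.8083, 1.7703, 1.9745, 6.5222, 2.5800, 3.4061]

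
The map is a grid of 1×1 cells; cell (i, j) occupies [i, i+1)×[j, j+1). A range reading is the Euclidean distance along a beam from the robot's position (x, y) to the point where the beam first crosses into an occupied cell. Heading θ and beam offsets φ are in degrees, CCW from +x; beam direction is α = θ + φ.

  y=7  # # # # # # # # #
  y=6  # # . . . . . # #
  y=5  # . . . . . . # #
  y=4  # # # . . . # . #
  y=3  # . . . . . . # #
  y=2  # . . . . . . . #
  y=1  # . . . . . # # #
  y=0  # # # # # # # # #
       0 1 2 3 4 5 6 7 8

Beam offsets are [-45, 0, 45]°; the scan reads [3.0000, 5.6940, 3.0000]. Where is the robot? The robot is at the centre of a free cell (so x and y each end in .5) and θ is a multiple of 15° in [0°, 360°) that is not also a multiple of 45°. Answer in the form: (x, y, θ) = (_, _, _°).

Enumerate (i+0.5, j+0.5, θ) over the 33 free cells and 16 admissible headings. For each, cast all 3 beams and compare to the given ranges.
  (5.5, 6.5, 285°): beam 1 = 6.3509 ≠ 3.0000 ✗
  (3.5, 1.5, 255°): beam 1 = 1.0000 ≠ 3.0000 ✗
  (7.5, 2.5, 120°): beam 1 = 0.5176 ≠ 3.0000 ✗
  (3.5, 1.5, 15°): beam 1 = 1.0000 ≠ 3.0000 ✗
  …
  (4.5, 1.5, 75°): r_1=3.0000, r_2=5.6940, r_3=3.0000 — all match ✓
Unique over the lattice → pose = (4.5, 1.5, 75°).

(x, y, θ) = (4.5, 1.5, 75°)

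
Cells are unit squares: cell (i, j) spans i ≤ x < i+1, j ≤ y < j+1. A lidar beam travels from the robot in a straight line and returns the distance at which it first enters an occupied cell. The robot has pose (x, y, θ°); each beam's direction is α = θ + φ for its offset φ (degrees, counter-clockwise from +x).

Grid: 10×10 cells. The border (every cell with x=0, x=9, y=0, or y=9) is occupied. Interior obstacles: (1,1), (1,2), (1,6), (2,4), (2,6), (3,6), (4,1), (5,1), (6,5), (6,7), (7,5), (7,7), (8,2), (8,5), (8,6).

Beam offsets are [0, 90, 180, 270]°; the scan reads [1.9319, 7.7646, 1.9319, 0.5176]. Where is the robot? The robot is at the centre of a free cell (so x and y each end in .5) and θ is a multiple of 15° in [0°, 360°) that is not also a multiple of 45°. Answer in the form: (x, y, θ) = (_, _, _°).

Enumerate (i+0.5, j+0.5, θ) over the 49 free cells and 16 admissible headings. For each, cast all 4 beams and compare to the given ranges.
  (8.5, 4.5, 345°): beam 1 = 0.5176 ≠ 1.9319 ✗
  (5.5, 3.5, 105°): beam 1 = 5.6940 ≠ 1.9319 ✗
  (3.5, 2.5, 300°): beam 1 = 1.0000 ≠ 1.9319 ✗
  …
  (5.5, 8.5, 165°): r_1=1.9319, r_2=7.7646, r_3=1.9319, r_4=0.5176 — all match ✓
Only this pose fits every beam.

(x, y, θ) = (5.5, 8.5, 165°)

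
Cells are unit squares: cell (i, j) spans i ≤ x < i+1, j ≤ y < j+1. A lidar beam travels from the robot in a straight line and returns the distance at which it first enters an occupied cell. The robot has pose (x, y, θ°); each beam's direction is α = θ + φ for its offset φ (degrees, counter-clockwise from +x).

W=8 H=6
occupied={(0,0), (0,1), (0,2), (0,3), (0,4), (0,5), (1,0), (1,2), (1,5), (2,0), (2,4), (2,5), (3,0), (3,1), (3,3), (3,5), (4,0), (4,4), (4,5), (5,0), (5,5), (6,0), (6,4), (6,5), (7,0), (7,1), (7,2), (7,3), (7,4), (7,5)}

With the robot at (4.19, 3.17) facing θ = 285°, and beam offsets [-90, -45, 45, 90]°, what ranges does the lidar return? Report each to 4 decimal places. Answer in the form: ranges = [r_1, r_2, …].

ranges = [0.1967, 1.3510, 3.2447, 2.9091]

beam 1: φ=-90°, α=195°
  cosα=-0.9659 sinα=-0.2588 | (4,3) | tMaxX 0.1967 tMaxY 0.6568 | tΔX 1.0353 tΔY 3.8637
    t=0.1967 [x] (3,3) — stop
  → r_1 = 0.1967
beam 2: φ=-45°, α=240°
  cosα=-0.5000 sinα=-0.8660 | (4,3) | tMaxX 0.3800 tMaxY 0.1963 | tΔX 2.0000 tΔY 1.1547
    t=0.1963 [y] (4,2)
    t=0.3800 [x] (3,2)
    t=1.3510 [y] (3,1) — stop
  → r_2 = 1.3510
beam 3: φ=45°, α=330°
  cosα=0.8660 sinα=-0.5000 | (4,3) | tMaxX 0.9353 tMaxY 0.3400 | tΔX 1.1547 tΔY 2.0000
    t=0.3400 [y] (4,2)
    t=0.9353 [x] (5,2)
    t=2.0900 [x] (6,2)
    t=2.3400 [y] (6,1)
    t=3.2447 [x] (7,1) — stop
  → r_3 = 3.2447
beam 4: φ=90°, α=15°
  cosα=0.9659 sinα=0.2588 | (4,3) | tMaxX 0.8386 tMaxY 3.2069 | tΔX 1.0353 tΔY 3.8637
    t=0.8386 [x] (5,3)
    t=1.8738 [x] (6,3)
    t=2.9091 [x] (7,3) — stop
  → r_4 = 2.9091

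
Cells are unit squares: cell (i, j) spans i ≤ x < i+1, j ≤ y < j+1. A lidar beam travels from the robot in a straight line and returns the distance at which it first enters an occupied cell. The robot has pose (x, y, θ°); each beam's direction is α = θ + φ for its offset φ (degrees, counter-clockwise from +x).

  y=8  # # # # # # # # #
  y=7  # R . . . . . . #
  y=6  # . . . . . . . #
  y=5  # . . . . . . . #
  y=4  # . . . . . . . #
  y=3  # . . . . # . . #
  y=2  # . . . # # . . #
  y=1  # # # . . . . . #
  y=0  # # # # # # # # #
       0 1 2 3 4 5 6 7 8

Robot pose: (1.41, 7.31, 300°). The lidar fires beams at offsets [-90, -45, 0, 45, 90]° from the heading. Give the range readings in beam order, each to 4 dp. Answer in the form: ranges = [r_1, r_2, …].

ranges = [0.4734, 1.5841, 5.1800, 6.8225, 1.3800]

beam 1: φ=-90°, α=210°
  dir = (cos 210°, sin 210°) = (-0.8660, -0.5000); from cell (1,7)
  next x-line at t=0.4734, next y-line at t=0.6200; Δt_x=1.1547, Δt_y=2.0000
    x: enter (0,7) at t=0.4734 ← occupied
  → r_1 = 0.4734
beam 2: φ=-45°, α=255°
  dir = (cos 255°, sin 255°) = (-0.2588, -0.9659); from cell (1,7)
  next x-line at t=1.5841, next y-line at t=0.3209; Δt_x=3.8637, Δt_y=1.0353
    y: enter (1,6) at t=0.3209
    y: enter (1,5) at t=1.3562
    x: enter (0,5) at t=1.5841 ← occupied
  → r_2 = 1.5841
beam 3: φ=0°, α=300°
  dir = (cos 300°, sin 300°) = (0.5000, -0.8660); from cell (1,7)
  next x-line at t=1.1800, next y-line at t=0.3580; Δt_x=2.0000, Δt_y=1.1547
    y: enter (1,6) at t=0.3580
    x: enter (2,6) at t=1.1800
    y: enter (2,5) at t=1.5127
    y: enter (2,4) at t=2.6674
    x: enter (3,4) at t=3.1800
    y: enter (3,3) at t=3.8221
    y: enter (3,2) at t=4.9768
    x: enter (4,2) at t=5.1800 ← occupied
  → r_3 = 5.1800
beam 4: φ=45°, α=345°
  dir = (cos 345°, sin 345°) = (0.9659, -0.2588); from cell (1,7)
  next x-line at t=0.6108, next y-line at t=1.1977; Δt_x=1.0353, Δt_y=3.8637
    x: enter (2,7) at t=0.6108
    y: enter (2,6) at t=1.1977
    x: enter (3,6) at t=1.6461
    x: enter (4,6) at t=2.6814
    x: enter (5,6) at t=3.7166
    x: enter (6,6) at t=4.7519
    y: enter (6,5) at t=5.0615
    x: enter (7,5) at t=5.7872
    x: enter (8,5) at t=6.8225 ← occupied
  → r_4 = 6.8225
beam 5: φ=90°, α=30°
  dir = (cos 30°, sin 30°) = (0.8660, 0.5000); from cell (1,7)
  next x-line at t=0.6813, next y-line at t=1.3800; Δt_x=1.1547, Δt_y=2.0000
    x: enter (2,7) at t=0.6813
    y: enter (2,8) at t=1.3800 ← occupied
  → r_5 = 1.3800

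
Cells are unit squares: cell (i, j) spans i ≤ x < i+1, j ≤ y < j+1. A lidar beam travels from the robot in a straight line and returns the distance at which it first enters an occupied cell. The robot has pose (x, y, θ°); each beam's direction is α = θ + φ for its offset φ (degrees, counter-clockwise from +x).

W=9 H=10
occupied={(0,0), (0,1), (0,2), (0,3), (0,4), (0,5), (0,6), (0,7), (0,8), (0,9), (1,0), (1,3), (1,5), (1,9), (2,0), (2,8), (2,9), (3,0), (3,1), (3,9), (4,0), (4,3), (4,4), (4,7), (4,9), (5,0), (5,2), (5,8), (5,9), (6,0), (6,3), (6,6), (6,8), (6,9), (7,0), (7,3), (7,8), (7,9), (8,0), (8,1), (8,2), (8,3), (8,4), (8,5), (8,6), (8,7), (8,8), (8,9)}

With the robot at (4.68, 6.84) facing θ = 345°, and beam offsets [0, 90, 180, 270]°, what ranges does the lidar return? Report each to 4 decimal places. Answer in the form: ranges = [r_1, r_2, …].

ranges = [1.3666, 0.1656, 0.6182, 1.9049]

beam 1: φ=0°, α=345°
  d=(0.9659,-0.2588)  start (4,6)  tX=0.3313 tY=3.2455  stride 1/|dx|=1.0353 1/|dy|=3.8637
    cross x-line → (5,6), t=0.3313
    cross x-line → (6,6), t=1.3666 (wall)
  → r_1 = 1.3666
beam 2: φ=90°, α=75°
  d=(0.2588,0.9659)  start (4,6)  tX=1.2364 tY=0.1656  stride 1/|dx|=3.8637 1/|dy|=1.0353
    cross y-line → (4,7), t=0.1656 (wall)
  → r_2 = 0.1656
beam 3: φ=180°, α=165°
  d=(-0.9659,0.2588)  start (4,6)  tX=0.7040 tY=0.6182  stride 1/|dx|=1.0353 1/|dy|=3.8637
    cross y-line → (4,7), t=0.6182 (wall)
  → r_3 = 0.6182
beam 4: φ=270°, α=255°
  d=(-0.2588,-0.9659)  start (4,6)  tX=2.6273 tY=0.8696  stride 1/|dx|=3.8637 1/|dy|=1.0353
    cross y-line → (4,5), t=0.8696
    cross y-line → (4,4), t=1.9049 (wall)
  → r_4 = 1.9049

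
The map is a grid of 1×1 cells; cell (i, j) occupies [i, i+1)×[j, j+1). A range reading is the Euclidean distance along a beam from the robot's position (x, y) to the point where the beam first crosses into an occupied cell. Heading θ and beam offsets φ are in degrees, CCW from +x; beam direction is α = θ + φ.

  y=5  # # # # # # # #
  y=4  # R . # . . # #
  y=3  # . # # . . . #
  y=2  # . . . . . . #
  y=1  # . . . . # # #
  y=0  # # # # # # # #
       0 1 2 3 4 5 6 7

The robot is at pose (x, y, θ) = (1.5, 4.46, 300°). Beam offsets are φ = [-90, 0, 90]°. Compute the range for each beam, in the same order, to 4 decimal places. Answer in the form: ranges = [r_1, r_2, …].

beam 1: φ=-90°, α=210°
  d=(-0.8660,-0.5000)  start (1,4)  tX=0.5774 tY=0.9200  stride 1/|dx|=1.1547 1/|dy|=2.0000
    cross x-line → (0,4), t=0.5774 (wall)
  → r_1 = 0.5774
beam 2: φ=0°, α=300°
  d=(0.5000,-0.8660)  start (1,4)  tX=1.0000 tY=0.5312  stride 1/|dx|=2.0000 1/|dy|=1.1547
    cross y-line → (1,3), t=0.5312
    cross x-line → (2,3), t=1.0000 (wall)
  → r_2 = 1.0000
beam 3: φ=90°, α=30°
  d=(0.8660,0.5000)  start (1,4)  tX=0.5774 tY=1.0800  stride 1/|dx|=1.1547 1/|dy|=2.0000
    cross x-line → (2,4), t=0.5774
    cross y-line → (2,5), t=1.0800 (wall)
  → r_3 = 1.0800

ranges = [0.5774, 1.0000, 1.0800]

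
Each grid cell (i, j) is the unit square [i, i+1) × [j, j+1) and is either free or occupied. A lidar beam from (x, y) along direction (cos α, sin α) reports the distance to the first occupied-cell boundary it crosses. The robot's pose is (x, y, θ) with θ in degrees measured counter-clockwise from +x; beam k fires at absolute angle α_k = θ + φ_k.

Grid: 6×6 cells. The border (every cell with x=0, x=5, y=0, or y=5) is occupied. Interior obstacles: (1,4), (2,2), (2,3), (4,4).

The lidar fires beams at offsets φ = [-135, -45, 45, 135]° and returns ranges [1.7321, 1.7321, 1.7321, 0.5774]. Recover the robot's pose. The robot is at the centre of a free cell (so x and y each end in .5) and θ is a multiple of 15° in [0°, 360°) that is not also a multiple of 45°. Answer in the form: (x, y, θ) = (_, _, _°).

(x, y, θ) = (3.5, 2.5, 15°)

Candidates: 12 free-cell centres × 16 headings = 192 poses. Raycast each; keep the one whose scan matches to 4 dp.
  (3.5, 1.5, 345°): beam 1 = 1.0000 ≠ 1.7321 ✗
  (1.5, 3.5, 15°): beam 1 = 1.0000 ≠ 1.7321 ✗
  (3.5, 2.5, 195°): beam 2 = 0.5774 ≠ 1.7321 ✗
  (4.5, 1.5, 120°): beam 1 = 0.5176 ≠ 1.7321 ✗
  …
  (3.5, 2.5, 15°): r_1=1.7321, r_2=1.7321, r_3=1.7321, r_4=0.5774 — all match ✓
Only this pose fits every beam.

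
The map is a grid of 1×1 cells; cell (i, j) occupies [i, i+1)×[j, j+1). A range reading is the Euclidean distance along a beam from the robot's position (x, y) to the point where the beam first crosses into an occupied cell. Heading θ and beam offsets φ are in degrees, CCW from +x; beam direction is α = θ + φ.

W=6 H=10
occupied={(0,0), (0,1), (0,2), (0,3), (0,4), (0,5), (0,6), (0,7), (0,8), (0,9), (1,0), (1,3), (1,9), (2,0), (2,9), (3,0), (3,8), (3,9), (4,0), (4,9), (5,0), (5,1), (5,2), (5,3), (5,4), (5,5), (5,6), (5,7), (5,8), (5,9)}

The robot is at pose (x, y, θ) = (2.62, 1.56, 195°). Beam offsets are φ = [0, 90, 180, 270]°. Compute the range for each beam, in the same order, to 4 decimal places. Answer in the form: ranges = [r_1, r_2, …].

beam 1: φ=0°, α=195°
  d=(-0.9659,-0.2588)  start (2,1)  tX=0.6419 tY=2.1637  stride 1/|dx|=1.0353 1/|dy|=3.8637
    cross x-line → (1,1), t=0.6419
    cross x-line → (0,1), t=1.6771 (wall)
  → r_1 = 1.6771
beam 2: φ=90°, α=285°
  d=(0.2588,-0.9659)  start (2,1)  tX=1.4682 tY=0.5798  stride 1/|dx|=3.8637 1/|dy|=1.0353
    cross y-line → (2,0), t=0.5798 (wall)
  → r_2 = 0.5798
beam 3: φ=180°, α=15°
  d=(0.9659,0.2588)  start (2,1)  tX=0.3934 tY=1.7000  stride 1/|dx|=1.0353 1/|dy|=3.8637
    cross x-line → (3,1), t=0.3934
    cross x-line → (4,1), t=1.4287
    cross y-line → (4,2), t=1.7000
    cross x-line → (5,2), t=2.4640 (wall)
  → r_3 = 2.4640
beam 4: φ=270°, α=105°
  d=(-0.2588,0.9659)  start (2,1)  tX=2.3955 tY=0.4555  stride 1/|dx|=3.8637 1/|dy|=1.0353
    cross y-line → (2,2), t=0.4555
    cross y-line → (2,3), t=1.4908
    cross x-line → (1,3), t=2.3955 (wall)
  → r_4 = 2.3955

ranges = [1.6771, 0.5798, 2.4640, 2.3955]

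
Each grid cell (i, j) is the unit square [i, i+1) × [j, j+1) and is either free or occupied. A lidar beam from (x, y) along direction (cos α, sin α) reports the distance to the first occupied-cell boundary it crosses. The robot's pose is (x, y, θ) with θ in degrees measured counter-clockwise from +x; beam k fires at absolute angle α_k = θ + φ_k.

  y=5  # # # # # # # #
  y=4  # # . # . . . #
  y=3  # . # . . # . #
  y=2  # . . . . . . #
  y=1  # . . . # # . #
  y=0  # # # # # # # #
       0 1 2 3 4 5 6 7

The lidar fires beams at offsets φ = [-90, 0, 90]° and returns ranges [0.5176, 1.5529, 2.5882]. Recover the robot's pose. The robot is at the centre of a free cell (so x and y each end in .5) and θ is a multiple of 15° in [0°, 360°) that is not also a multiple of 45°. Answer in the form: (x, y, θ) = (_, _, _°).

The pose lattice has 18·16 = 288 candidates. Test each by forward raycasting.
  (3.5, 3.5, 210°): beam 1 = 0.5774 ≠ 0.5176 ✗
  (4.5, 4.5, 15°): beam 1 = 2.5882 ≠ 0.5176 ✗
  (4.5, 4.5, 285°): beam 2 = 2.5882 ≠ 1.5529 ✗
  (6.5, 1.5, 255°): beam 2 = 0.5176 ≠ 1.5529 ✗
  (3.5, 1.5, 240°): beam 1 = 2.8868 ≠ 0.5176 ✗
  …
  (1.5, 2.5, 255°): r_1=0.5176, r_2=1.5529, r_3=2.5882 — all match ✓
Only this pose fits every beam.

(x, y, θ) = (1.5, 2.5, 255°)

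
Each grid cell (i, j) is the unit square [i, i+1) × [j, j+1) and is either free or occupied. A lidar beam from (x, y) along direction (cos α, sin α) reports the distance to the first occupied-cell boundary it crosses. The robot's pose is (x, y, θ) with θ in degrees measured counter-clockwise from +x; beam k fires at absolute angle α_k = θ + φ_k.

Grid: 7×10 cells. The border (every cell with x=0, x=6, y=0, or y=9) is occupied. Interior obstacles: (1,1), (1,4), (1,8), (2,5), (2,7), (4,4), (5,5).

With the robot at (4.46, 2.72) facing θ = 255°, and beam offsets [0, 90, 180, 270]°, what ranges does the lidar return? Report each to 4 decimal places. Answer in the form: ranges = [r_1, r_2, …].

ranges = [1.7807, 1.5943, 1.3252, 3.5821]

beam 1: φ=0°, α=255°
  dir = (cos 255°, sin 255°) = (-0.2588, -0.9659); from cell (4,2)
  next x-line at t=1.7773, next y-line at t=0.7454; Δt_x=3.8637, Δt_y=1.0353
    y: enter (4,1) at t=0.7454
    x: enter (3,1) at t=1.7773
    y: enter (3,0) at t=1.7807 ← occupied
  → r_1 = 1.7807
beam 2: φ=90°, α=345°
  dir = (cos 345°, sin 345°) = (0.9659, -0.2588); from cell (4,2)
  next x-line at t=0.5590, next y-line at t=2.7819; Δt_x=1.0353, Δt_y=3.8637
    x: enter (5,2) at t=0.5590
    x: enter (6,2) at t=1.5943 ← occupied
  → r_2 = 1.5943
beam 3: φ=180°, α=75°
  dir = (cos 75°, sin 75°) = (0.2588, 0.9659); from cell (4,2)
  next x-line at t=2.0864, next y-line at t=0.2899; Δt_x=3.8637, Δt_y=1.0353
    y: enter (4,3) at t=0.2899
    y: enter (4,4) at t=1.3252 ← occupied
  → r_3 = 1.3252
beam 4: φ=270°, α=165°
  dir = (cos 165°, sin 165°) = (-0.9659, 0.2588); from cell (4,2)
  next x-line at t=0.4762, next y-line at t=1.0818; Δt_x=1.0353, Δt_y=3.8637
    x: enter (3,2) at t=0.4762
    y: enter (3,3) at t=1.0818
    x: enter (2,3) at t=1.5115
    x: enter (1,3) at t=2.5468
    x: enter (0,3) at t=3.5821 ← occupied
  → r_4 = 3.5821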